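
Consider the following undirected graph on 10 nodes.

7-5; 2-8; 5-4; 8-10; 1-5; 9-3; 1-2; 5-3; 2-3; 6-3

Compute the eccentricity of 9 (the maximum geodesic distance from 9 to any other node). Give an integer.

4

Distances from 9: 1:3, 2:2, 3:1, 4:3, 5:2, 6:2, 7:3, 8:3, 10:4.
The largest is 4 (to 10), so the eccentricity of 9 is 4.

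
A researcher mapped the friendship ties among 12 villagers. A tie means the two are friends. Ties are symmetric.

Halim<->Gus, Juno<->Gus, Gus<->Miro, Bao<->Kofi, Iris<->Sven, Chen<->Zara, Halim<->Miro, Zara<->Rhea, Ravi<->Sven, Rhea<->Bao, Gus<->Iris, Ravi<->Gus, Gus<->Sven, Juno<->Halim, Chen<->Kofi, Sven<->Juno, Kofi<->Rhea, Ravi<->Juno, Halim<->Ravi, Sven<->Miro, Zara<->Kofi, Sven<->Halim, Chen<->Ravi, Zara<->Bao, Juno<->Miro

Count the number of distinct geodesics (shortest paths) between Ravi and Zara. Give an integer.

The shortest distance is 2, and the only length-2 path is Ravi–Chen–Zara. So there is exactly 1 shortest path.

1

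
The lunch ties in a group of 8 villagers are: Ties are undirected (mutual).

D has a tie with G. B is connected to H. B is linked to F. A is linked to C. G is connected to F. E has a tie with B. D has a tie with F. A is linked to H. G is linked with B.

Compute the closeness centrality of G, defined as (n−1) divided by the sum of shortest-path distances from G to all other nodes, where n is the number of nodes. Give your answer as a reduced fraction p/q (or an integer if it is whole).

Distances from G: A:3, B:1, C:4, D:1, E:2, F:1, H:2. Sum = 14.
n = 8, so closeness = 7/14 = 1/2.

1/2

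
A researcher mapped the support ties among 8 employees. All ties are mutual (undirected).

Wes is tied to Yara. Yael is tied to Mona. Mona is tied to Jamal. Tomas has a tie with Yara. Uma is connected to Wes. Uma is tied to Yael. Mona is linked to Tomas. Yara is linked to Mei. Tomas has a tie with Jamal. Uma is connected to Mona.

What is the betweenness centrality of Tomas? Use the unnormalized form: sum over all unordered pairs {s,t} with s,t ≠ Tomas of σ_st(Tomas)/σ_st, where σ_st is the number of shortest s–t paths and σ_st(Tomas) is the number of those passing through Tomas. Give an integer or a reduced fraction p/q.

Pairs whose geodesics pass through Tomas — Yara–Mona: 1; Yara–Yael: 1/2; Yara–Jamal: 1; Mona–Mei: 1; Yael–Mei: 1/2; Jamal–Wes: 1/2; Jamal–Mei: 1.
All other pairs contribute 0.
Summing the contributions gives betweenness(Tomas) = 11/2.

11/2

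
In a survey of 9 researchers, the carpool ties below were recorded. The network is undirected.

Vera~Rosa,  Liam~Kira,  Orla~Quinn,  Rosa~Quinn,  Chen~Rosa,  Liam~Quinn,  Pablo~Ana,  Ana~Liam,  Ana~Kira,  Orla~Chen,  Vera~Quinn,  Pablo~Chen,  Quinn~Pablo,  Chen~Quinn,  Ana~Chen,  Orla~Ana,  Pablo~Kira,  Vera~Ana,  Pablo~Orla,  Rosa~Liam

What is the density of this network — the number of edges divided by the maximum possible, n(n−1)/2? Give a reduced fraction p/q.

There are 20 edges and 9 nodes, so the maximum possible is C(9,2) = 36.
Density = 20/36 = 5/9.

5/9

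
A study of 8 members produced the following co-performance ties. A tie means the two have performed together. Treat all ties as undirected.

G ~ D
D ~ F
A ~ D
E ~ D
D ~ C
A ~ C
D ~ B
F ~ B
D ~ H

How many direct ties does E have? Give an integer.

E is directly tied to D. That is 1 neighbor, so the degree of E is 1.

1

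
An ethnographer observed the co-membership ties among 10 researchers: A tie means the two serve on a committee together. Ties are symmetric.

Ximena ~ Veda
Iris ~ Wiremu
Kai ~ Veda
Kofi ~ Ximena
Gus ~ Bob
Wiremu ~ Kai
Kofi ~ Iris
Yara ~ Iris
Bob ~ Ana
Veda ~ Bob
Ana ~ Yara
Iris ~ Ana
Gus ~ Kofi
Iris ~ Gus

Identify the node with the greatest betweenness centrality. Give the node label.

Iris

Unnormalized betweenness of each node: Ana:37/12, Bob:11/2, Gus:25/12, Iris:38/3, Kai:25/12, Kofi:17/4, Veda:35/6, Wiremu:15/4, Ximena:7/4, Yara:0.
Iris has the largest value, 38/3, making it the main broker — the node through which the most shortest paths run.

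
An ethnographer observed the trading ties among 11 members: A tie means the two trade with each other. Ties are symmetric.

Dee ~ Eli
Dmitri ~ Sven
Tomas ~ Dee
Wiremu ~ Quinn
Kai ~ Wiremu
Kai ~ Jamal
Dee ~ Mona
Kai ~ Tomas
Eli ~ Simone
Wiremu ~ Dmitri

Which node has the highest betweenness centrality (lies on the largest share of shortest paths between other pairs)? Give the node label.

Kai

Unnormalized betweenness of each node: Dee:23, Dmitri:9, Eli:9, Jamal:0, Kai:29, Mona:0, Quinn:0, Simone:0, Sven:0, Tomas:24, Wiremu:23.
Kai has the largest value, 29, making it the main broker — the node through which the most shortest paths run.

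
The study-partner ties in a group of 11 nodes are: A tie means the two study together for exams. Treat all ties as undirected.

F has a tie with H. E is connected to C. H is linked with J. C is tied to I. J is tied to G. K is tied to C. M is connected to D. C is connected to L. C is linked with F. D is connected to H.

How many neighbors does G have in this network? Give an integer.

G is directly tied to J. That is 1 neighbor, so the degree of G is 1.

1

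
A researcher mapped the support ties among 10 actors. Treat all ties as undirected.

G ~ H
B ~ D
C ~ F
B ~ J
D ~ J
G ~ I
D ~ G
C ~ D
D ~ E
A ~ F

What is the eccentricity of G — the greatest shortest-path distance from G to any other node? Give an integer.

4

Distances from G: A:4, B:2, C:2, D:1, E:2, F:3, H:1, I:1, J:2.
The largest is 4 (to A), so the eccentricity of G is 4.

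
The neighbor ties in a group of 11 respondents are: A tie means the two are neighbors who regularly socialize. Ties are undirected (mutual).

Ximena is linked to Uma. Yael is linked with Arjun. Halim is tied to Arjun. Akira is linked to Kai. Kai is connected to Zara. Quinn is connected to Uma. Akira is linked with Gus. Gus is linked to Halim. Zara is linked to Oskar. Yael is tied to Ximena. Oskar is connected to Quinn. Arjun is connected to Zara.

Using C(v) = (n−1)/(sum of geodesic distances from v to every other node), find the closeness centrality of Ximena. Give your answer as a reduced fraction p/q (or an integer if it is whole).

Distances from Ximena: Akira:5, Arjun:2, Gus:4, Halim:3, Kai:4, Oskar:3, Quinn:2, Uma:1, Yael:1, Zara:3. Sum = 28.
n = 11, so closeness = 10/28 = 5/14.

5/14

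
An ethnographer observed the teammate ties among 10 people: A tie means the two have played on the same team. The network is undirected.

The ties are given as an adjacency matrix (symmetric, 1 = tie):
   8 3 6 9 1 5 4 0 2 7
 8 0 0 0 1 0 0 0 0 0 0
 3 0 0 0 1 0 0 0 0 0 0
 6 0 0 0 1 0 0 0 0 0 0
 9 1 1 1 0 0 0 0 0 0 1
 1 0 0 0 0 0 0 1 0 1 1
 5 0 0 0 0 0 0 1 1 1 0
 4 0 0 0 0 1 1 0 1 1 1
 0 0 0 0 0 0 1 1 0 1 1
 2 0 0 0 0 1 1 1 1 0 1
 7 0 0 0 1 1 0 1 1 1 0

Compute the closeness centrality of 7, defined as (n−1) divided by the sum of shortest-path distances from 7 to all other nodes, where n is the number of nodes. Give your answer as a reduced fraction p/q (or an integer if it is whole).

Distances from 7: 0:1, 1:1, 2:1, 3:2, 4:1, 5:2, 6:2, 8:2, 9:1. Sum = 13.
n = 10, so closeness = 9/13.

9/13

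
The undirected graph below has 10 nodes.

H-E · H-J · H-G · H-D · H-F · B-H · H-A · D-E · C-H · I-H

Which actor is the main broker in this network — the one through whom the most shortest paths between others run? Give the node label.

Unnormalized betweenness of each node: A:0, B:0, C:0, D:0, E:0, F:0, G:0, H:35, I:0, J:0.
H has the largest value, 35, making it the main broker — the node through which the most shortest paths run.

H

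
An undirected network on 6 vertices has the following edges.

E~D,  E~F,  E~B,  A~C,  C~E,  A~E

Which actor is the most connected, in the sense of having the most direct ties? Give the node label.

E

Degrees — A:2, B:1, C:2, D:1, E:5, F:1.
The maximum is 5, attained only by E.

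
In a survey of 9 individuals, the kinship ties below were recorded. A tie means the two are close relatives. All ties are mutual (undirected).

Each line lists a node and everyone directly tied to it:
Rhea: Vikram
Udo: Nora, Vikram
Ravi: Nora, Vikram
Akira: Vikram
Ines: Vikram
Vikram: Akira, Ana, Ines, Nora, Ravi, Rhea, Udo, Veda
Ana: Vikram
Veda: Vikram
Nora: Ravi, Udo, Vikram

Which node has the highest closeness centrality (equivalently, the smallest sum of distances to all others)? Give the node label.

Farness (sum of distances to all others) for each node — Akira:15, Ana:15, Ines:15, Nora:13, Ravi:14, Rhea:15, Udo:14, Veda:15, Vikram:8.
The smallest farness is 8, for Vikram, so Vikram has the highest closeness.

Vikram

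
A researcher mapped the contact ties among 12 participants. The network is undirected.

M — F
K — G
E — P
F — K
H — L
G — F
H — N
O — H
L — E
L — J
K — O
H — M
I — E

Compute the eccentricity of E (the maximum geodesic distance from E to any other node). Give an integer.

5

Distances from E: F:4, G:5, H:2, I:1, J:2, K:4, L:1, M:3, N:3, O:3, P:1.
The largest is 5 (to G), so the eccentricity of E is 5.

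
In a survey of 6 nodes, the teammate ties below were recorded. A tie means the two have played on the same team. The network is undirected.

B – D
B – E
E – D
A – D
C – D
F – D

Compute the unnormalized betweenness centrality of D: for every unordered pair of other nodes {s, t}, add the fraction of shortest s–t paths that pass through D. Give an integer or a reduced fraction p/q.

Pairs whose geodesics pass through D — E–F: 1; E–C: 1; E–A: 1; F–C: 1; F–B: 1; F–A: 1; C–B: 1; C–A: 1; B–A: 1.
All other pairs contribute 0.
Summing the contributions gives betweenness(D) = 9.

9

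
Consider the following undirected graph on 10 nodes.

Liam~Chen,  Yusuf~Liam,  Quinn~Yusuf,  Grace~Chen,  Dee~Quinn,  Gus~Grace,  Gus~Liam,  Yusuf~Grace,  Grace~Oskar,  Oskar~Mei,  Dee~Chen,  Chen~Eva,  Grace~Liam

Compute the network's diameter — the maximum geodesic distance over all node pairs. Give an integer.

4

Eccentricity of each node (its greatest distance to any other): Chen:3, Dee:4, Eva:4, Grace:2, Gus:3, Liam:3, Mei:4, Oskar:3, Quinn:4, Yusuf:3.
The maximum eccentricity is 4, realized for instance by the pair Dee–Mei via Dee – Chen – Grace – Oskar – Mei. So the diameter is 4.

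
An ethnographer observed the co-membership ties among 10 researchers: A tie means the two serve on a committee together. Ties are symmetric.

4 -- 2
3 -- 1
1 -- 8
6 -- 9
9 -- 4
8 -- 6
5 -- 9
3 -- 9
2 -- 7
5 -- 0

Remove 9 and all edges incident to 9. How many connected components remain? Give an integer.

3

Without 9, the remaining ties split the others into: {1, 3, 6, 8}; {2, 4, 7}; {0, 5}.
That's 3 separate components.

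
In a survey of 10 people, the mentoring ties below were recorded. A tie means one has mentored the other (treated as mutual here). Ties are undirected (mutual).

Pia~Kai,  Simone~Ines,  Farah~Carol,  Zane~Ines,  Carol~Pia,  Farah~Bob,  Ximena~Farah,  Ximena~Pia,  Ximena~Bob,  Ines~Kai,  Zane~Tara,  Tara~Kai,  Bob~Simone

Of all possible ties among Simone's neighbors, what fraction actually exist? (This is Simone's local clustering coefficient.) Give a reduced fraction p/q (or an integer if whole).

0

Simone's neighbors: Bob and Ines (k = 2).
Possible neighbor pairs: C(2,2) = 1. Edges among them: none → e = 0.
Clustering(Simone) = 0/1.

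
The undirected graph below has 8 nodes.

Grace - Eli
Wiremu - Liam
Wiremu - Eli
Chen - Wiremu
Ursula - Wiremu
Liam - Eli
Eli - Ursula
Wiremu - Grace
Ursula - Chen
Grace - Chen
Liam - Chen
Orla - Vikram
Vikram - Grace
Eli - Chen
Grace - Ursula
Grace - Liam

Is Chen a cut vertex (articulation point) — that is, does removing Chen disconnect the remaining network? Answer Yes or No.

No

Even without Chen, every remaining node can still reach every other (the residual graph is connected), so Chen is not a cut vertex.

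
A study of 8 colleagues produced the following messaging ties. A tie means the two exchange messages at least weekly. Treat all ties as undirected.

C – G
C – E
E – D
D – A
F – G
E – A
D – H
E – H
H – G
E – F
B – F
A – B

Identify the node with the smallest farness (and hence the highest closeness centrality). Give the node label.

Farness (sum of distances to all others) for each node — A:12, B:14, C:13, D:11, E:9, F:11, G:12, H:12.
The smallest farness is 9, for E, so E has the highest closeness.

E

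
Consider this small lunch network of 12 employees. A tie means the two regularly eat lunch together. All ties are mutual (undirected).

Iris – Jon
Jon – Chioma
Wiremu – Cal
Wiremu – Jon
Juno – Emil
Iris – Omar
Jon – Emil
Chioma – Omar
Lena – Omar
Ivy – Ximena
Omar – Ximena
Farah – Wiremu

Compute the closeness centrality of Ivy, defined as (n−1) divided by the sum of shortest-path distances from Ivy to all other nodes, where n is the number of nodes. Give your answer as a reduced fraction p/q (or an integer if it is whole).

1/4

Distances from Ivy: Cal:6, Chioma:3, Emil:5, Farah:6, Iris:3, Jon:4, Juno:6, Lena:3, Omar:2, Wiremu:5, Ximena:1. Sum = 44.
n = 12, so closeness = 11/44 = 1/4.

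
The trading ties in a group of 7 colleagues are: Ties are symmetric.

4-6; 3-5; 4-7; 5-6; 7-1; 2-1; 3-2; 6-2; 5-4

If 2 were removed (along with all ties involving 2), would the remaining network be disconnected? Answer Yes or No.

No

Even without 2, every remaining node can still reach every other (the residual graph is connected), so 2 is not a cut vertex.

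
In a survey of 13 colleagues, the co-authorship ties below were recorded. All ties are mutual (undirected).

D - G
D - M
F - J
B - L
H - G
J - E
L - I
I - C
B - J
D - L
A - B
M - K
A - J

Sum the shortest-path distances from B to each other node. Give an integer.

Distances from B: A:1, C:3, D:2, E:2, F:2, G:3, H:4, I:2, J:1, K:4, L:1, M:3.
Sum = 1 + 3 + 2 + 2 + 2 + 3 + 4 + 2 + 1 + 4 + 1 + 3 = 28.

28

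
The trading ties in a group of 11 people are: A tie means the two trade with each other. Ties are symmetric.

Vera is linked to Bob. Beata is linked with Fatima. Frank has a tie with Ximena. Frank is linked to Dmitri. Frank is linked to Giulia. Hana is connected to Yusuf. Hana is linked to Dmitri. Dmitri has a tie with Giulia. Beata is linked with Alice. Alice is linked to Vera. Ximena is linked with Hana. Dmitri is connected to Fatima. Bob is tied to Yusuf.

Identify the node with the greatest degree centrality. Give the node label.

Degrees — Alice:2, Beata:2, Bob:2, Dmitri:4, Fatima:2, Frank:3, Giulia:2, Hana:3, Vera:2, Ximena:2, Yusuf:2.
The maximum is 4, attained only by Dmitri.

Dmitri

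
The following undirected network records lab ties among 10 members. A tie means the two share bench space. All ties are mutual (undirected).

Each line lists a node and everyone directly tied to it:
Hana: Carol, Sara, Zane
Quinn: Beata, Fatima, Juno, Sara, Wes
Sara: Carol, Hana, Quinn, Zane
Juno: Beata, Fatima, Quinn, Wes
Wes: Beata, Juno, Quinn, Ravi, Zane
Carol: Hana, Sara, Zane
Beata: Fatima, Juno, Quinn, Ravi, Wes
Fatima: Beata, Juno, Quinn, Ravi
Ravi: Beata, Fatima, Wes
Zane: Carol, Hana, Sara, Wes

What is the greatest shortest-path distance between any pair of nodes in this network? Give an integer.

Eccentricity of each node (its greatest distance to any other): Beata:3, Carol:3, Fatima:3, Hana:3, Juno:3, Quinn:2, Ravi:3, Sara:3, Wes:2, Zane:3.
The maximum eccentricity is 3, realized for instance by the pair Carol–Juno via Carol – Zane – Wes – Juno. So the diameter is 3.

3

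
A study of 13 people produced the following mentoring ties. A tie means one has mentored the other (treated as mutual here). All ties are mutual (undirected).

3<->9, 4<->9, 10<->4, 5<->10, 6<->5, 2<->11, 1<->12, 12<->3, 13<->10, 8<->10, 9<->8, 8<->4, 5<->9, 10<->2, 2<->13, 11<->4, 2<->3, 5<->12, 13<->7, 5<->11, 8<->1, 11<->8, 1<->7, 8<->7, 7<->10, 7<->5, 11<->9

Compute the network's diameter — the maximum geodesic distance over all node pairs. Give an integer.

Eccentricity of each node (its greatest distance to any other): 1:3, 2:3, 3:3, 4:3, 5:2, 6:3, 7:3, 8:3, 9:3, 10:2, 11:2, 12:3, 13:3.
The maximum eccentricity is 3, realized for instance by the pair 4–12 via 4 – 11 – 5 – 12. So the diameter is 3.

3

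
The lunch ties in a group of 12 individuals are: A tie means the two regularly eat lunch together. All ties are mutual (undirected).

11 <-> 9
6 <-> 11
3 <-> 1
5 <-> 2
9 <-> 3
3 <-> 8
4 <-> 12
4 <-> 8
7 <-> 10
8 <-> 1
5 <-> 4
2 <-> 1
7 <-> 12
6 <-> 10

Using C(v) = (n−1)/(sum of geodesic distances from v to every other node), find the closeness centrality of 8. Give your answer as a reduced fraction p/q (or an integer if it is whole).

Distances from 8: 1:1, 2:2, 3:1, 4:1, 5:2, 6:4, 7:3, 9:2, 10:4, 11:3, 12:2. Sum = 25.
n = 12, so closeness = 11/25.

11/25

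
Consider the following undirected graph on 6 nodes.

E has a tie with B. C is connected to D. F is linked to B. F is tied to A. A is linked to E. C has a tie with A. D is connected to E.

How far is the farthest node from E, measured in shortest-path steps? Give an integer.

Distances from E: A:1, B:1, C:2, D:1, F:2.
The largest is 2 (to C and F), so the eccentricity of E is 2.

2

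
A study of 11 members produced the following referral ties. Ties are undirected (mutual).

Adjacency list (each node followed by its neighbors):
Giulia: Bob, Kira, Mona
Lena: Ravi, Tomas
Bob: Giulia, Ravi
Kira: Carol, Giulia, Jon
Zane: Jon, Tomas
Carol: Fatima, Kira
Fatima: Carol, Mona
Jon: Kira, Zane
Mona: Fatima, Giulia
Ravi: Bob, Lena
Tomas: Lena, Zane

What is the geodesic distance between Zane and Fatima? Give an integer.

One shortest route is Zane – Jon – Kira – Carol – Fatima, which uses 4 edges, and at distance 3 from Zane we only reach {Carol, Giulia, Ravi}, which does not include Fatima. So d(Zane,Fatima) = 4.

4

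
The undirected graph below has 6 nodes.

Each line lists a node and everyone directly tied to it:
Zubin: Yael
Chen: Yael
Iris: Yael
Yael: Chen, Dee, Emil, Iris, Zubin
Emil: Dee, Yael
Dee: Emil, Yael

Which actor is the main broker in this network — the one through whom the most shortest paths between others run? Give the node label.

Yael

Unnormalized betweenness of each node: Chen:0, Dee:0, Emil:0, Iris:0, Yael:9, Zubin:0.
Yael has the largest value, 9, making it the main broker — the node through which the most shortest paths run.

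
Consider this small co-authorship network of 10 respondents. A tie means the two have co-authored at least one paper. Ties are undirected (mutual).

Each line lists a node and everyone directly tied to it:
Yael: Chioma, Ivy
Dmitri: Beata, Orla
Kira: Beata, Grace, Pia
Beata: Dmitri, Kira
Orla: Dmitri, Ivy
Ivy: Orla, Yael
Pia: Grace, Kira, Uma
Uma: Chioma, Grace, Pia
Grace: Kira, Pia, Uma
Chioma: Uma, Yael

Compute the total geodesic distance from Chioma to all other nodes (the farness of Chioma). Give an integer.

Distances from Chioma: Beata:4, Dmitri:4, Grace:2, Ivy:2, Kira:3, Orla:3, Pia:2, Uma:1, Yael:1.
Sum = 4 + 4 + 2 + 2 + 3 + 3 + 2 + 1 + 1 = 22.

22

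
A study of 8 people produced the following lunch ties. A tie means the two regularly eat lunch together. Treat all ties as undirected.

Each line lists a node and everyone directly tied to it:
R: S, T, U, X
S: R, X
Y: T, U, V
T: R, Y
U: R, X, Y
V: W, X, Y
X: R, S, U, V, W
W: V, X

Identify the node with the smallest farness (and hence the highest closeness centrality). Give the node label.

Farness (sum of distances to all others) for each node — R:10, S:13, T:13, U:11, V:11, W:13, X:9, Y:12.
The smallest farness is 9, for X, so X has the highest closeness.

X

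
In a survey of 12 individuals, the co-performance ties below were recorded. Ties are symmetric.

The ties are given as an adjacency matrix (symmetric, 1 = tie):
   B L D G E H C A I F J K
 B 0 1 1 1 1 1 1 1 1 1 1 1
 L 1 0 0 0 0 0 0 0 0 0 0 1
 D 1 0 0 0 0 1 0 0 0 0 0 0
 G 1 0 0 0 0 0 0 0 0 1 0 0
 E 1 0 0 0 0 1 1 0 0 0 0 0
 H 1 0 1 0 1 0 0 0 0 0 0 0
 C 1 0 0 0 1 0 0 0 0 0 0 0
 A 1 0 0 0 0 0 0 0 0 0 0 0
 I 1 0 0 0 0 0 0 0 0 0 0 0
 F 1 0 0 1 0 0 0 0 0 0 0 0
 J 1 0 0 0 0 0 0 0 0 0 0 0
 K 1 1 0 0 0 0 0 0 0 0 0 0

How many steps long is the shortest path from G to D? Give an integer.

2

One shortest route is G – B – D, which uses 2 edges, and G and D are not directly tied, so nothing shorter exists. So d(G,D) = 2.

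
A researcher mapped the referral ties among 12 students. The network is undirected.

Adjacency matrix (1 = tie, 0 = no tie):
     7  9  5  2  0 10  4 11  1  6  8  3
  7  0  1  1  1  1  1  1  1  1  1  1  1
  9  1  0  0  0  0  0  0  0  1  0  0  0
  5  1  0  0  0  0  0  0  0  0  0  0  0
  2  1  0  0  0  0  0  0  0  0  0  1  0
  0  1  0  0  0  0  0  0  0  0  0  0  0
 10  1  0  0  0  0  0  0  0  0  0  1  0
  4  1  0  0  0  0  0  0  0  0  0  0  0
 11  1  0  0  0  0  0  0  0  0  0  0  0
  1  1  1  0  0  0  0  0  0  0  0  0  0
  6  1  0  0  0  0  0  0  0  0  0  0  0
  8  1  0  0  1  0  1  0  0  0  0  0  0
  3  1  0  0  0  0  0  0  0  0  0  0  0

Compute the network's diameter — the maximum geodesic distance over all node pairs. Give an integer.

Eccentricity of each node (its greatest distance to any other): 0:2, 1:2, 2:2, 3:2, 4:2, 5:2, 6:2, 7:1, 8:2, 9:2, 10:2, 11:2.
The maximum eccentricity is 2, realized for instance by the pair 9–5 via 9 – 7 – 5. So the diameter is 2.

2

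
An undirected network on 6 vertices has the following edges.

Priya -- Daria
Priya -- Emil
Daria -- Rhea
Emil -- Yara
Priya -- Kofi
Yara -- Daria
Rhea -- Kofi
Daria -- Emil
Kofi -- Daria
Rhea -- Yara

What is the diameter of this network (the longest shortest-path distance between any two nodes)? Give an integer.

Eccentricity of each node (its greatest distance to any other): Daria:1, Emil:2, Kofi:2, Priya:2, Rhea:2, Yara:2.
The maximum eccentricity is 2, realized for instance by the pair Kofi–Emil via Kofi – Daria – Emil. So the diameter is 2.

2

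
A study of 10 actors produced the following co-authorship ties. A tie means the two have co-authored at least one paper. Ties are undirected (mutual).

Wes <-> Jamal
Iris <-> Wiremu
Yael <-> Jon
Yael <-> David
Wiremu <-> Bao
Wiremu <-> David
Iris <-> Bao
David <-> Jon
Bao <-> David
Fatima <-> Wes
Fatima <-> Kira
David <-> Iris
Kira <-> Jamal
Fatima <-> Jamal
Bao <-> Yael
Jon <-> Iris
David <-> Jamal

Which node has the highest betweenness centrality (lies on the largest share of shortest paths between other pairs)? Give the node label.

David

Unnormalized betweenness of each node: Bao:5/6, David:65/3, Fatima:1/2, Iris:5/6, Jamal:37/2, Jon:1/3, Kira:0, Wes:0, Wiremu:0, Yael:1/3.
David has the largest value, 65/3, making it the main broker — the node through which the most shortest paths run.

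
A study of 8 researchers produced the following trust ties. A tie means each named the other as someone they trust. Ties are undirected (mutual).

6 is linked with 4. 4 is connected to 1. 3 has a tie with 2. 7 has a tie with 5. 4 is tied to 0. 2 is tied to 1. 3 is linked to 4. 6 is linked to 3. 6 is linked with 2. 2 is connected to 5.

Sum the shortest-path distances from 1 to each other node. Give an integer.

13

Distances from 1: 0:2, 2:1, 3:2, 4:1, 5:2, 6:2, 7:3.
Sum = 2 + 1 + 2 + 1 + 2 + 2 + 3 = 13.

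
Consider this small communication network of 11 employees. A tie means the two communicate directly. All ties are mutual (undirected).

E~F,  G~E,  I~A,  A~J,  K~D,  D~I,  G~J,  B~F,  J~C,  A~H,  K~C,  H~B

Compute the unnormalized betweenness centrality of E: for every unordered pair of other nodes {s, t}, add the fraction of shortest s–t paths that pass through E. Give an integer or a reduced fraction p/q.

Pairs whose geodesics pass through E — G–F: 1; G–B: 1; F–K: 1; F–C: 1; F–J: 1.
All other pairs contribute 0.
Summing the contributions gives betweenness(E) = 5.

5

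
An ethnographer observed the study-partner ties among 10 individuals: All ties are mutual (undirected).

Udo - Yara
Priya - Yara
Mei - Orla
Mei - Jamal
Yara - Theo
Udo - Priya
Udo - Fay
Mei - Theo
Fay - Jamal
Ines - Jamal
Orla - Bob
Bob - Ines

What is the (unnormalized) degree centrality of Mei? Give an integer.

Mei is directly tied to Jamal, Orla, and Theo. That is 3 neighbors, so the degree of Mei is 3.

3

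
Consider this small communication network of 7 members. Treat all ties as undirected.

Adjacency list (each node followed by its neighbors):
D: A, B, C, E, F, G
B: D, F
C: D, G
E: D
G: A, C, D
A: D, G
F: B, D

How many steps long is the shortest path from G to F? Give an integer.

2

One shortest route is G – D – F, which uses 2 edges, and G and F are not directly tied, so nothing shorter exists. So d(G,F) = 2.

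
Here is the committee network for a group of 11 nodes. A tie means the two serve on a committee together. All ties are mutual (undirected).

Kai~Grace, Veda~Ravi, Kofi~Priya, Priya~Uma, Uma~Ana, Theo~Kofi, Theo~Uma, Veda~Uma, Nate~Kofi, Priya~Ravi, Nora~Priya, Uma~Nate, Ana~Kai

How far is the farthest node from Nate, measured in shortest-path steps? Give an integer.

4

Distances from Nate: Ana:2, Grace:4, Kai:3, Kofi:1, Nora:3, Priya:2, Ravi:3, Theo:2, Uma:1, Veda:2.
The largest is 4 (to Grace), so the eccentricity of Nate is 4.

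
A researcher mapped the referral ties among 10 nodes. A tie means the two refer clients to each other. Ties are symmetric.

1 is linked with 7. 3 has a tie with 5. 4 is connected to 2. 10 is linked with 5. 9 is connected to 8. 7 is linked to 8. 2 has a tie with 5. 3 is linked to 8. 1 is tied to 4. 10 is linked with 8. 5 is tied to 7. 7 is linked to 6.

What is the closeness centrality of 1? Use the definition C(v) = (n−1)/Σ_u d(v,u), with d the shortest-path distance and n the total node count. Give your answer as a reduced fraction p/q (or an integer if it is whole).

Distances from 1: 2:2, 3:3, 4:1, 5:2, 6:2, 7:1, 8:2, 9:3, 10:3. Sum = 19.
n = 10, so closeness = 9/19.

9/19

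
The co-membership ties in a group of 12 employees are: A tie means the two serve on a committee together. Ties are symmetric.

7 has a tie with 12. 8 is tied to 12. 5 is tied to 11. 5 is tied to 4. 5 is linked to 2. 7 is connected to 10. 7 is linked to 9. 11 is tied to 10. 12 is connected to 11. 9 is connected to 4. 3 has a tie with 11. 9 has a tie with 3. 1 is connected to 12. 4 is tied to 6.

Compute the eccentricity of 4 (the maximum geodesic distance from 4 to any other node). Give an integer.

4

Distances from 4: 1:4, 2:2, 3:2, 5:1, 6:1, 7:2, 8:4, 9:1, 10:3, 11:2, 12:3.
The largest is 4 (to 8 and 1), so the eccentricity of 4 is 4.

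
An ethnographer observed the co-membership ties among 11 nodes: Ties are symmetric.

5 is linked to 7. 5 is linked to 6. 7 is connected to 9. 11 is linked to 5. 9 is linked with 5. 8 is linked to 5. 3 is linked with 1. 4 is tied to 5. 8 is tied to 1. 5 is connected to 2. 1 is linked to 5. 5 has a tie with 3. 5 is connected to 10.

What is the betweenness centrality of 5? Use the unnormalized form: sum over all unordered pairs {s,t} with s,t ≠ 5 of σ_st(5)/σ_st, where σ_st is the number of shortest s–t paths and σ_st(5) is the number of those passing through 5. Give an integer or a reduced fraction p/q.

Pairs whose geodesics pass through 5 — 2–6: 1; 2–4: 1; 2–10: 1; 2–3: 1; 2–7: 1; 2–1: 1; 2–9: 1; 2–8: 1; 2–11: 1; 6–4: 1; 6–10: 1; 6–3: 1; 6–7: 1; 6–1: 1 … (+28 more pairs).
All other pairs contribute 0.
Summing the contributions gives betweenness(5) = 83/2.

83/2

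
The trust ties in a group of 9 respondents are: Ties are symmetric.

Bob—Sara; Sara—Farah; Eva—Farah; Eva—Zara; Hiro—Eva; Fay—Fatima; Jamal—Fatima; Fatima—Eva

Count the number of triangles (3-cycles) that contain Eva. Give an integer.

0

Eva's neighbors are Farah, Fatima, Hiro, and Zara, but none of them are tied to each other, so no triangle contains Eva.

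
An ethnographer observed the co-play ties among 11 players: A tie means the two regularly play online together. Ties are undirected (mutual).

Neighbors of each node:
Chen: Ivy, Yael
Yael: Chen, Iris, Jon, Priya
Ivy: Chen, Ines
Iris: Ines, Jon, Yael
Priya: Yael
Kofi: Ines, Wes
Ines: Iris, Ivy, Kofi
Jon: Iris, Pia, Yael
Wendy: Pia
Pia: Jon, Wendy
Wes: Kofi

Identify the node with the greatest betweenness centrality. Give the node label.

Ines

Unnormalized betweenness of each node: Chen:7/2, Ines:37/2, Iris:33/2, Ivy:3, Jon:16, Kofi:9, Pia:9, Priya:0, Wendy:0, Wes:0, Yael:29/2.
Ines has the largest value, 37/2, making it the main broker — the node through which the most shortest paths run.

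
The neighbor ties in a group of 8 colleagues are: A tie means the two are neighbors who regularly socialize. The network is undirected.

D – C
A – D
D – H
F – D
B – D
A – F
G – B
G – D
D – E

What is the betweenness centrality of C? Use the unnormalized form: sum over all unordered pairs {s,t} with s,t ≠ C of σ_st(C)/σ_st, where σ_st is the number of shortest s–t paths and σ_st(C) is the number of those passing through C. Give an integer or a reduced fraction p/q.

No shortest path between any pair of other nodes passes through C.
Summing the contributions gives betweenness(C) = 0.

0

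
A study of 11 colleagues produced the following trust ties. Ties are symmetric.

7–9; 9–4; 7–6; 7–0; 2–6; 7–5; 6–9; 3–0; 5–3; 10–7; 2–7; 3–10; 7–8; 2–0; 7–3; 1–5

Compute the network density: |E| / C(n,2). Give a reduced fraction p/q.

16/55

There are 16 edges and 11 nodes, so the maximum possible is C(11,2) = 55.
Density = 16/55.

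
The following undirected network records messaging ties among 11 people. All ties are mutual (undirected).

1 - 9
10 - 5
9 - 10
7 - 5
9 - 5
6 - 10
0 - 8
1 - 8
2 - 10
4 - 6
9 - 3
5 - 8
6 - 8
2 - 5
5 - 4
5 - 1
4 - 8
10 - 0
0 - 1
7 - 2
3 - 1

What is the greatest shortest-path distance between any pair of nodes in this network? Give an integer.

3

Eccentricity of each node (its greatest distance to any other): 0:3, 1:2, 2:3, 3:3, 4:3, 5:2, 6:3, 7:3, 8:2, 9:2, 10:2.
The maximum eccentricity is 3, realized for instance by the pair 6–7 via 6 – 10 – 5 – 7. So the diameter is 3.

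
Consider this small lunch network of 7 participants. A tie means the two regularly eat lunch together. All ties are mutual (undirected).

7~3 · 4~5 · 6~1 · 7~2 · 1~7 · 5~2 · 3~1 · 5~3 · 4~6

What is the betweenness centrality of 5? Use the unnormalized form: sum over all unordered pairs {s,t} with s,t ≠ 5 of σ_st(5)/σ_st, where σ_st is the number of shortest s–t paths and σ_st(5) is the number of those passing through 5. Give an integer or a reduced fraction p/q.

11/3

Pairs whose geodesics pass through 5 — 4–3: 1; 4–7: 2/3; 4–2: 1; 6–2: 1/2; 3–2: 1/2.
All other pairs contribute 0.
Summing the contributions gives betweenness(5) = 11/3.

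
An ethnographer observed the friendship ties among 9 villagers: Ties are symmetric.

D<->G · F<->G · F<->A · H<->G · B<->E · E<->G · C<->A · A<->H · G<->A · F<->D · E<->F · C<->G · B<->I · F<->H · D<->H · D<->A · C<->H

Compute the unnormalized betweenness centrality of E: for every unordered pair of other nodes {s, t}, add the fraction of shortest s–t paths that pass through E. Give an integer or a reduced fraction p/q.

12

Pairs whose geodesics pass through E — B–G: 1; B–A: 2/2; B–H: 2/2; B–D: 2/2; B–F: 1; B–C: 1; I–G: 1; I–A: 2/2; I–H: 2/2; I–D: 2/2; I–F: 1; I–C: 1.
All other pairs contribute 0.
Summing the contributions gives betweenness(E) = 12.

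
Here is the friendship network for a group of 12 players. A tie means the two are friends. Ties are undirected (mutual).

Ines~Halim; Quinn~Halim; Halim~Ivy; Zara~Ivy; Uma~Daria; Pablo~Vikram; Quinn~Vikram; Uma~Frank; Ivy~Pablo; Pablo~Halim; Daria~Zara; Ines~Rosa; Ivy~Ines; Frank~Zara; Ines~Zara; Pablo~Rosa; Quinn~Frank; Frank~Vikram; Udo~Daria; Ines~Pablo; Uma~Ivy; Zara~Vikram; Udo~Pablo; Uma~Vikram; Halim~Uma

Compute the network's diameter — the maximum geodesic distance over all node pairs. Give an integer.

3

Eccentricity of each node (its greatest distance to any other): Daria:3, Frank:3, Halim:2, Ines:2, Ivy:2, Pablo:2, Quinn:3, Rosa:3, Udo:3, Uma:3, Vikram:2, Zara:2.
The maximum eccentricity is 3, realized for instance by the pair Uma–Rosa via Uma – Ivy – Ines – Rosa. So the diameter is 3.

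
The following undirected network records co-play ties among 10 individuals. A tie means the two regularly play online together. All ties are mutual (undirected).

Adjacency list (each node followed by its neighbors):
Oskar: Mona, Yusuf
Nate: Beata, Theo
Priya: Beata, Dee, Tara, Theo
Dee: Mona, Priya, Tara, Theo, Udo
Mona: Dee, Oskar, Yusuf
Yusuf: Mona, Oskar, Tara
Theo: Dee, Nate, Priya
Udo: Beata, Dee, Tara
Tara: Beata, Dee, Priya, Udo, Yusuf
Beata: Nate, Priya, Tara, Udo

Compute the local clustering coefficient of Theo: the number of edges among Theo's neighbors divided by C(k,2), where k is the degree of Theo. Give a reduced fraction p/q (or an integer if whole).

1/3

Theo's neighbors: Dee, Nate, and Priya (k = 3).
Possible neighbor pairs: C(3,2) = 3. Edges among them: Dee–Priya → e = 1.
Clustering(Theo) = 1/3.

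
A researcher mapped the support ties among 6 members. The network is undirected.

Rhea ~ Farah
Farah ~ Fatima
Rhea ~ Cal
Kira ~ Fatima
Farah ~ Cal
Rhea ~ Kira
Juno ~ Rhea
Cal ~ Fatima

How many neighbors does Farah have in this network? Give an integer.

3

Farah is directly tied to Cal, Fatima, and Rhea. That is 3 neighbors, so the degree of Farah is 3.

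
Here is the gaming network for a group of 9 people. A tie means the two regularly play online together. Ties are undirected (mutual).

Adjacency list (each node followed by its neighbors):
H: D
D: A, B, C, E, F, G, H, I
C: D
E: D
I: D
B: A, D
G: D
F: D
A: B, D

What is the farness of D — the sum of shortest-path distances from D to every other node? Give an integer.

8

Distances from D: A:1, B:1, C:1, E:1, F:1, G:1, H:1, I:1.
Sum = 1 + 1 + 1 + 1 + 1 + 1 + 1 + 1 = 8.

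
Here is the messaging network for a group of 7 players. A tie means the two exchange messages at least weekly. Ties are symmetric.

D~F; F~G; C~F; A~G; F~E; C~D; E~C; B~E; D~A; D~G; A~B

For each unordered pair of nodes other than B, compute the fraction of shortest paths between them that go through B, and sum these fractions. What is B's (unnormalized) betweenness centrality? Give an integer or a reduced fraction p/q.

1

Pairs whose geodesics pass through B — A–E: 1.
All other pairs contribute 0.
Summing the contributions gives betweenness(B) = 1.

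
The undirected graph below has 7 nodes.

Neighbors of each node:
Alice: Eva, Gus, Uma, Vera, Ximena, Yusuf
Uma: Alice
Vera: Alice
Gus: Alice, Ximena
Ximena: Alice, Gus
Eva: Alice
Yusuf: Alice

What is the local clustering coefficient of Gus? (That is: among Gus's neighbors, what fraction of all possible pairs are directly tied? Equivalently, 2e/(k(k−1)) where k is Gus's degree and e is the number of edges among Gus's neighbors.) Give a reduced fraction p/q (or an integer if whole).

Gus's neighbors: Alice and Ximena (k = 2).
Possible neighbor pairs: C(2,2) = 1. Edges among them: Alice–Ximena → e = 1.
Clustering(Gus) = 1/1.

1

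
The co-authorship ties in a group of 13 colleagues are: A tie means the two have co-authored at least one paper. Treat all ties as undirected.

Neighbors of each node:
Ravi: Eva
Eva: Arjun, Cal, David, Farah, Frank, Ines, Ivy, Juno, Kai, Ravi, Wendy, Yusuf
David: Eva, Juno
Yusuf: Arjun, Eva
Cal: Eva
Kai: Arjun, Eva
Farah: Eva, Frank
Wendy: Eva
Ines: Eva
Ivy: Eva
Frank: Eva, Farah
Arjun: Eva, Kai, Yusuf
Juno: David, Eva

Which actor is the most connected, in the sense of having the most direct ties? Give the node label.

Eva

Degrees — Arjun:3, Cal:1, David:2, Eva:12, Farah:2, Frank:2, Ines:1, Ivy:1, Juno:2, Kai:2, Ravi:1, Wendy:1, Yusuf:2.
The maximum is 12, attained only by Eva.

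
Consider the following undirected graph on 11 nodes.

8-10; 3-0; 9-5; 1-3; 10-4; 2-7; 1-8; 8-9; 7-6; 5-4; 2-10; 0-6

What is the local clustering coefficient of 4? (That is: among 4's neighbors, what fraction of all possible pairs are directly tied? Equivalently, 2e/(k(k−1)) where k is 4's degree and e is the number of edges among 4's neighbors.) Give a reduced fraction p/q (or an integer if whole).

0

4's neighbors: 5 and 10 (k = 2).
Possible neighbor pairs: C(2,2) = 1. Edges among them: none → e = 0.
Clustering(4) = 0/1.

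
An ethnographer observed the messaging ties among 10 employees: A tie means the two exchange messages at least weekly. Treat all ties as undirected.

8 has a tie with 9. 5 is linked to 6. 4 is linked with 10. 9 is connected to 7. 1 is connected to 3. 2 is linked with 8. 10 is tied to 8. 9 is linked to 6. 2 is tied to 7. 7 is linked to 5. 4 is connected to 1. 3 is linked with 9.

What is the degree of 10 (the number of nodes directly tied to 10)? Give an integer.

2

10 is directly tied to 4 and 8. That is 2 neighbors, so the degree of 10 is 2.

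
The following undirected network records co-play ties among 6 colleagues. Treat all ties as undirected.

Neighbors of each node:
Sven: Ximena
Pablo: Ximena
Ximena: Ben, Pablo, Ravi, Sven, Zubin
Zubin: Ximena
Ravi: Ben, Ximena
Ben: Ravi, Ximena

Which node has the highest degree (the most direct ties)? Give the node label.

Degrees — Ben:2, Pablo:1, Ravi:2, Sven:1, Ximena:5, Zubin:1.
The maximum is 5, attained only by Ximena.

Ximena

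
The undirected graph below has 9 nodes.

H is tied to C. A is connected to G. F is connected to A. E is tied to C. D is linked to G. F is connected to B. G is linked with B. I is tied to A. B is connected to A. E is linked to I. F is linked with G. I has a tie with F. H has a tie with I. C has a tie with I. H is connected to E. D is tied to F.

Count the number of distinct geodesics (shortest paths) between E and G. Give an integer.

2

The shortest distance is 3. The length-3 paths are: E–I–A–G; E–I–F–G.
That gives 2 distinct shortest paths.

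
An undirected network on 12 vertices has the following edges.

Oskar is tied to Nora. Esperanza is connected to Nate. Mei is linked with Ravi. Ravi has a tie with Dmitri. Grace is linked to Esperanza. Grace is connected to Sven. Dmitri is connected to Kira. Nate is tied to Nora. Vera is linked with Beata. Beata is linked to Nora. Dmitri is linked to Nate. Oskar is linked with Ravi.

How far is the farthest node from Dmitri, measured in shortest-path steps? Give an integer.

4

Distances from Dmitri: Beata:3, Esperanza:2, Grace:3, Kira:1, Mei:2, Nate:1, Nora:2, Oskar:2, Ravi:1, Sven:4, Vera:4.
The largest is 4 (to Vera and Sven), so the eccentricity of Dmitri is 4.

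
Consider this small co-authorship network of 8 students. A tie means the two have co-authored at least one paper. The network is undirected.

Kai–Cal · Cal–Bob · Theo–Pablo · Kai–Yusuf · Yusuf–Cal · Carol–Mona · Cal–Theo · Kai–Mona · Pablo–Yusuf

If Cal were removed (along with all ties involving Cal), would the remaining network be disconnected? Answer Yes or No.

Yes

Removing Cal leaves {Bob} with no path to {Carol, Kai, Mona, Pablo, Theo, and Yusuf}, so the network splits into 2 components. Cal is a cut vertex.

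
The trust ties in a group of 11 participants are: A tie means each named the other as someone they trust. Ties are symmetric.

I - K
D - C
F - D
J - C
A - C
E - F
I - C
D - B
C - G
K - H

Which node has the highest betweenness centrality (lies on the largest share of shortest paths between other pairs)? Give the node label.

Unnormalized betweenness of each node: A:0, B:0, C:36, D:23, E:0, F:9, G:0, H:0, I:16, J:0, K:9.
C has the largest value, 36, making it the main broker — the node through which the most shortest paths run.

C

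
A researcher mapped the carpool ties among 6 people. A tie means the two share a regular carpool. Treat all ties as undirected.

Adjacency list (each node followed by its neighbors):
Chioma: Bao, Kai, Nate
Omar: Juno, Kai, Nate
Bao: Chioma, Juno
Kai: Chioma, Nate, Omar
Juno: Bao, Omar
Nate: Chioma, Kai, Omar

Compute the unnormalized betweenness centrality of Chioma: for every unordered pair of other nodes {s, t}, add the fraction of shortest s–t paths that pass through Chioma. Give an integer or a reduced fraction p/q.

Pairs whose geodesics pass through Chioma — Kai–Bao: 1; Nate–Bao: 1.
All other pairs contribute 0.
Summing the contributions gives betweenness(Chioma) = 2.

2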